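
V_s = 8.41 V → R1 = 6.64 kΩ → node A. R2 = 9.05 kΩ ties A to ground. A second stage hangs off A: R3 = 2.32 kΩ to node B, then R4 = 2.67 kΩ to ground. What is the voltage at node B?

V_B ≈ 1.47 V

Node A sees R2 in parallel with the series input of stage 2, R3 + R4 = 4.990 kΩ.
Effective lower resistance at A: R2 ‖ 4.990 = 3.216 kΩ.
V_A = 8.41 × 3.216/(6.64 + 3.216) = 2.744 V.
Then the unloaded second divider: V_B = V_A × R4/(R3+R4) = 2.744 × 0.5351 = 1.468 V.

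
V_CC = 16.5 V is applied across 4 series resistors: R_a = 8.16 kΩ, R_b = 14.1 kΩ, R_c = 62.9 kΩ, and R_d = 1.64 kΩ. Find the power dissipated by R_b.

ΣR = 86.80 kΩ → I = 16.5/86.80 = 0.1901 mA.
P(R_b) = I²·R_b = (0.1901)² × 14.1 = 0.5095 mW.

P ≈ 0.510 mW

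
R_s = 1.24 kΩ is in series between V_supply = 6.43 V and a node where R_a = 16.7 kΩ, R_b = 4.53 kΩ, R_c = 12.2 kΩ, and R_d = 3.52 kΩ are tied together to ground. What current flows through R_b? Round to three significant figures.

Equivalent of the parallel group: R_p = 1.546 kΩ.
V_A = 6.43 × 1.546/2.786 = 3.568 V.
I(R_b) = V_A / R_b = 3.568/4.53 = 0.7877 mA.
(Equivalently: I_total = 2.308 mA, then current-divider fraction G_k/ΣG = 0.3414.)

I ≈ 0.788 mA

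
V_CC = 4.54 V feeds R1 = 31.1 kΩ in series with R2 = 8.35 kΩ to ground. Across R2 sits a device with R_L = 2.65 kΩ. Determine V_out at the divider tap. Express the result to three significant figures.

First combine the lower leg with the load: R2 ‖ R_L = 2.012 kΩ.
Then V_out = V_CC · R2'/(R1 + R2') = 4.54 × 2.012/33.11 = 0.2758 V.

V_out ≈ 0.276 V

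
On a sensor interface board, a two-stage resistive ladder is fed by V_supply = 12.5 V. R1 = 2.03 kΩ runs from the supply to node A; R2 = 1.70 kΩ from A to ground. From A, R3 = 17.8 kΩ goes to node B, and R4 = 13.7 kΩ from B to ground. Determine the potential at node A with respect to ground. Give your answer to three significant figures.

The second stage (R3 + R4 = 31.50 kΩ) loads node A in parallel with R2.
Effective lower resistance at A: R2 ‖ 31.50 = 1.613 kΩ.
First divider: V_A = V_supply · 1.613/(2.03 + 1.613) = 5.534 V.

V_A ≈ 5.53 V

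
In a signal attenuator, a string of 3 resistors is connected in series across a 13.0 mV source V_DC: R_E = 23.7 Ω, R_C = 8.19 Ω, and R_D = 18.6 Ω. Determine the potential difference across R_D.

V ≈ 4.79 mV

ΣR = 23.7 + 8.19 + 18.6 = 50.49 Ω.
Voltage divider: V = V_DC · (18.60 / 50.49) = 13.0 × 0.3684 = 4.789 mV.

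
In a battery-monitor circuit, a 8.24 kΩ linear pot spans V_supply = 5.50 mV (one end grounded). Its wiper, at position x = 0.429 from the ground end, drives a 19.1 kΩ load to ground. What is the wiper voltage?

The pot divides into 4.705 kΩ above the wiper and 3.535 kΩ below.
R_L loads the lower segment: effective lower R = 2.983 kΩ.
V_out = 5.50 × 2.983/(4.705 + 2.983) = 2.134 mV.

V_out ≈ 2.13 mV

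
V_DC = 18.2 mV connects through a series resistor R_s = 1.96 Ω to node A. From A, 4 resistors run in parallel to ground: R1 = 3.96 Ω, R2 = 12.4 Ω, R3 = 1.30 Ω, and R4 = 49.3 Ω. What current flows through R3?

I ≈ 4.37 mA

Combine the parallel branches: R_p = (1/3.96 + 1/12.4 + 1/1.30 + 1/49.3)⁻¹ = 0.8907 Ω.
V_A by voltage divider: V_A = 18.2 × 0.8907/(1.96 + 0.8907) = 5.687 mV.
Branch current I = V_A/R3 = 5.687/1.30 = 4.374 mA.
(Equivalently: I_total = 6.384 mA, then current-divider fraction G_k/ΣG = 0.6852.)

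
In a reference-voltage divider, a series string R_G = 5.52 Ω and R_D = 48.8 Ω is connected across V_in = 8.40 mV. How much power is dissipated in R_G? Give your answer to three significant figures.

The common current is I = 8.40/54.32 = 0.1546 mA.
V(R_G) = I·R = 0.8536 mV; P = V·I = 0.8536 × 0.1546 = 0.1320 µW.

P ≈ 0.132 µW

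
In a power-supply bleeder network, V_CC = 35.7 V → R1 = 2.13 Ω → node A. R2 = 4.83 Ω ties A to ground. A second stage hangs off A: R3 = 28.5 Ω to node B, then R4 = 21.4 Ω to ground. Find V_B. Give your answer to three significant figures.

The second stage (R3 + R4 = 49.90 Ω) loads node A in parallel with R2.
Effective lower resistance at A: R2 ‖ 49.90 = 4.404 Ω.
First divider: V_A = V_CC · 4.404/(2.13 + 4.404) = 24.06 V.
Stage 2 is unloaded, so V_B = V_A · R4/(R3+R4) = 24.06 × 21.4/49.90 = 10.32 V.

V_B ≈ 10.3 V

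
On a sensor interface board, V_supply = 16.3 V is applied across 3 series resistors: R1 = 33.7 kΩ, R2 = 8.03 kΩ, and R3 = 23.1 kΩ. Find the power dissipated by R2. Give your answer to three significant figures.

P ≈ 0.508 mW

The common current is I = 16.3/64.83 = 0.2514 mA.
P = I²R = 0.06322 × 8.03 = 0.5076 mW.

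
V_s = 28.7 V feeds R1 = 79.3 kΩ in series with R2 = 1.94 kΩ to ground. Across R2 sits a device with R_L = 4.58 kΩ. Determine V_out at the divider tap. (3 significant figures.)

R2 ‖ R_L = (1.94 × 4.58)/(1.94 + 4.58) = 1.363 kΩ.
Voltage divider with the loaded lower leg: V_out = 28.7 × 1.363/(79.3 + 1.363) = 28.7 × 0.01689 = 0.4849 V.

V_out ≈ 0.485 V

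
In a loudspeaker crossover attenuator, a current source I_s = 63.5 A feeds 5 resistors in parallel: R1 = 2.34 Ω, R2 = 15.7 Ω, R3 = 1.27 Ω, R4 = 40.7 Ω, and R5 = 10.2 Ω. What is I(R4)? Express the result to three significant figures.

ΣG = 1/2.34 + 1/15.7 + 1/1.27 + 1/40.7 + 1/10.2 = 1.401.
By the current-divider rule, I = I_s · G_k/ΣG = 63.5 × 0.01754 = 1.114 A.

I ≈ 1.11 A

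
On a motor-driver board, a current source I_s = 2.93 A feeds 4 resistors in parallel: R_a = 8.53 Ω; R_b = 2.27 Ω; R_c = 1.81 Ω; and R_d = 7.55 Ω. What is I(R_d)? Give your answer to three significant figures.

Conductances: ΣG = 1/8.53 + 1/2.27 + 1/1.81 + 1/7.55 = 1.243 (1/Ω).
R_d takes the fraction G_k/ΣG = 0.1325/1.243 = 0.1066, so I = 2.93 × 0.1066 = 0.3123 A.

I ≈ 0.312 A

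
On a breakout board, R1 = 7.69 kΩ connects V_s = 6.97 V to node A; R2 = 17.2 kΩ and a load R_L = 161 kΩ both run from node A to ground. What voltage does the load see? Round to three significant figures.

R2 ‖ R_L = (17.2 × 161)/(17.2 + 161) = 15.54 kΩ.
Voltage divider with the loaded lower leg: V_out = 6.97 × 15.54/(7.69 + 15.54) = 6.97 × 0.6690 = 4.663 V.
(Unloaded it would be 4.82 V; the load pulls it down.)

V_out ≈ 4.66 V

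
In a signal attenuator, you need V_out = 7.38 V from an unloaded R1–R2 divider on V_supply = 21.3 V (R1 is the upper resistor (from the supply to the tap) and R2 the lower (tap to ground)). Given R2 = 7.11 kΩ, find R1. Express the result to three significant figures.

The divider ratio is R2/(R1+R2) = 7.38/21.3 = 0.3465.
So R1 = R2 · (V_supply/V_out − 1) = 7.11 × (21.3/7.38 − 1) = 7.11 × 1.886 = 13.41 kΩ.

R1 ≈ 13.4 kΩ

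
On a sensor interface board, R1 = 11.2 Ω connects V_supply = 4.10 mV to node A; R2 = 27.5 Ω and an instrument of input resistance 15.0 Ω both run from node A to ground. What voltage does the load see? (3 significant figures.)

V_out ≈ 1.90 mV

R2 ‖ R_L = (27.5 × 15.0)/(27.5 + 15.0) = 9.706 Ω.
Voltage divider with the loaded lower leg: V_out = 4.10 × 9.706/(11.2 + 9.706) = 4.10 × 0.4643 = 1.903 mV.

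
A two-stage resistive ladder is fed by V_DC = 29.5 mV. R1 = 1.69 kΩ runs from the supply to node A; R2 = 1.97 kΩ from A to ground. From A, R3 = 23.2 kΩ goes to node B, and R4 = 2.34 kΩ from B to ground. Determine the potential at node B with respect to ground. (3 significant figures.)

V_B ≈ 1.40 mV

The second stage (R3 + R4 = 25.54 kΩ) loads node A in parallel with R2.
Effective lower resistance at A: R2 ‖ 25.54 = 1.829 kΩ.
First divider: V_A = V_DC · 1.829/(1.69 + 1.829) = 15.33 mV.
V_B = V_A × 0.09162 = 1.405 mV.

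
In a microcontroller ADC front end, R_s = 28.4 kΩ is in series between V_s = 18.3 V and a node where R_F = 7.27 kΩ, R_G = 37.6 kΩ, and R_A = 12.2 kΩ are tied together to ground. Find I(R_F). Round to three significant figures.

I ≈ 0.315 mA

Combine the parallel branches: R_p = (1/7.27 + 1/37.6 + 1/12.2)⁻¹ = 4.063 kΩ.
V_A = 18.3 × 4.063/32.46 = 2.290 V.
I(R_F) = V_A / R_F = 2.290/7.27 = 0.3151 mA.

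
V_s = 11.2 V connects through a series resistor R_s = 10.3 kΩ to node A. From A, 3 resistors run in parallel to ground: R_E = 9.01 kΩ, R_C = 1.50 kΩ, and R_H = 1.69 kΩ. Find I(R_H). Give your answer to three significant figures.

I ≈ 0.439 mA

Parallel bank: R_p = 1/(1/9.01 + 1/1.50 + 1/1.69) = 0.7303 kΩ.
V_A by voltage divider: V_A = 11.2 × 0.7303/(10.3 + 0.7303) = 0.7415 V.
I(R_H) = V_A / R_H = 0.7415/1.69 = 0.4388 mA.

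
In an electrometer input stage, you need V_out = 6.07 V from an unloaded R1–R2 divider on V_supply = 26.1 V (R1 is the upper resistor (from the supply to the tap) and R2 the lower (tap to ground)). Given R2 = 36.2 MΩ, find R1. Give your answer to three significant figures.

V_out/V_supply = R2/(R1+R2) = 0.2326.
Rearranging, R1 = R2·(1−k)/k = 36.2 × 3.300 = 119.5 MΩ.

R1 ≈ 119 MΩ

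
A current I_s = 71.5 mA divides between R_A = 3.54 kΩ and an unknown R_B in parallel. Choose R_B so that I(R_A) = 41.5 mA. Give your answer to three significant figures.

Two-branch current divider: I_A = I_s · R_B/(R_A + R_B).
With f = 0.5804, R_B = R_A · f/(1−f) = 3.54 × 1.383 = 4.897 kΩ.

R_B ≈ 4.90 kΩ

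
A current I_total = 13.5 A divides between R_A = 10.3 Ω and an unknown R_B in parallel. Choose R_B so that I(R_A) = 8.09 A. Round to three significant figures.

The fraction through R_A equals R_B/(R_A+R_B).
8.09/13.5 = R_B/(R_A + R_B) → R_B = R_A · (0.5993)/(1 − 0.5993) = 10.3 × 1.495 = 15.40 Ω.

R_B ≈ 15.4 Ω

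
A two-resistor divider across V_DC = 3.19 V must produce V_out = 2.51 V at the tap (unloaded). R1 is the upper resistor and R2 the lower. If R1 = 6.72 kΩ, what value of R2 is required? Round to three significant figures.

V_out/V_DC = R2/(R1+R2) = 0.7868.
So R2 = R1 · V_out/(V_DC − V_out) = 6.72 × 2.51/(3.19 − 2.51) = 6.72 × 3.691 = 24.80 kΩ.

R2 ≈ 24.8 kΩ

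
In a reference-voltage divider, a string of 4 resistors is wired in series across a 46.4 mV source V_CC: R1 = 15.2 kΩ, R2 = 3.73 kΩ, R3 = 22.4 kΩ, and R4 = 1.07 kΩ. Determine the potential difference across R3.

V ≈ 24.5 mV

ΣR = 15.2 + 3.73 + 22.4 + 1.07 = 42.40 kΩ.
Voltage divider: V = V_CC · (22.40 / 42.40) = 46.4 × 0.5283 = 24.51 mV.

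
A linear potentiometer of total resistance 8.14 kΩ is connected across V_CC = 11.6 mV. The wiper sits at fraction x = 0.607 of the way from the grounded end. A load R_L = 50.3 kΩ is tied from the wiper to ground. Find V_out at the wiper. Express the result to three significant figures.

V_out ≈ 6.78 mV

The pot divides into 3.199 kΩ above the wiper and 4.941 kΩ below.
Lower segment in parallel with the load: 4.941 ‖ 50.3 = 4.499 kΩ.
V_out = 11.6 × 4.499/(3.199 + 4.499) = 6.779 mV.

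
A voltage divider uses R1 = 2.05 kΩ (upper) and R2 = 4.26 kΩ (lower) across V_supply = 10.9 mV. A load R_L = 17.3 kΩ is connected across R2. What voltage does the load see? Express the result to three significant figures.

R2 ‖ R_L = (4.26 × 17.3)/(4.26 + 17.3) = 3.418 kΩ.
Now apply the divider: V_out = 10.9 × 0.6251 = 6.814 mV.

V_out ≈ 6.81 mV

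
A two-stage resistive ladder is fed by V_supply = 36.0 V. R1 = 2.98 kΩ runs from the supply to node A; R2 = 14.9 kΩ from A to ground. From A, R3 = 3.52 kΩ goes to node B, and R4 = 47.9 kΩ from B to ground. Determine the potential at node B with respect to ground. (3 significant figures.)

Node A sees R2 in parallel with the series input of stage 2, R3 + R4 = 51.42 kΩ.
Effective lower resistance at A: R2 ‖ 51.42 = 11.55 kΩ.
V_A = 36.0 × 11.55/(2.98 + 11.55) = 28.62 V.
Then the unloaded second divider: V_B = V_A × R4/(R3+R4) = 28.62 × 0.9315 = 26.66 V.

V_B ≈ 26.7 V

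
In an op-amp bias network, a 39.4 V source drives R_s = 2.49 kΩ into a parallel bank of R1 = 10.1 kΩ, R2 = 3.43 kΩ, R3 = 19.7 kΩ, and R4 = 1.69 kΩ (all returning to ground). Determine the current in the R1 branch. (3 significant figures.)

Combine the parallel branches: R_p = (1/10.1 + 1/3.43 + 1/19.7 + 1/1.69)⁻¹ = 0.9680 kΩ.
Node voltage V_A = V_s · R_p/(R_s + R_p) = 39.4 × 0.2799 = 11.03 V.
Branch current I = V_A/R1 = 11.03/10.1 = 1.092 mA.

I ≈ 1.09 mA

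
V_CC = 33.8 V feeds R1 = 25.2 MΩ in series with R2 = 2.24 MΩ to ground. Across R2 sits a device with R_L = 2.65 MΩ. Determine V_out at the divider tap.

R2 ‖ R_L = (2.24 × 2.65)/(2.24 + 2.65) = 1.214 MΩ.
Now apply the divider: V_out = 33.8 × 0.04596 = 1.553 V.

V_out ≈ 1.55 V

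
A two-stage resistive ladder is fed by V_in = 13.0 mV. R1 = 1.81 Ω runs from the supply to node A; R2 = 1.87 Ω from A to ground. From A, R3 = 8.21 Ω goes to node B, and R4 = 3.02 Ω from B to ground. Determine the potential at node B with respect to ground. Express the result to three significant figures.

V_B ≈ 1.64 mV

Node A sees R2 in parallel with the series input of stage 2, R3 + R4 = 11.23 Ω.
R2 ‖ (R3+R4) = 1.603 Ω.
V_A = 13.0 × 1.603/(1.81 + 1.603) = 6.106 mV.
Stage 2 is unloaded, so V_B = V_A · R4/(R3+R4) = 6.106 × 3.02/11.23 = 1.642 mV.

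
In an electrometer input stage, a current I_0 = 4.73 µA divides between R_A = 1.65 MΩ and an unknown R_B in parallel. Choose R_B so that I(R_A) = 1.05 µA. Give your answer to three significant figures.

Two-branch current divider: I_A = I_0 · R_B/(R_A + R_B).
1.05/4.73 = R_B/(R_A + R_B) → R_B = R_A · (0.2220)/(1 − 0.2220) = 1.65 × 0.2853 = 0.4708 MΩ.

R_B ≈ 0.471 MΩ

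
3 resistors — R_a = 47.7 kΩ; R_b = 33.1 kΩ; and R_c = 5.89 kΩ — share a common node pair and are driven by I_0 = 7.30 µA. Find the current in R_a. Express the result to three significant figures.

Total conductance ΣG = 1/47.7 + 1/33.1 + 1/5.89 = 0.2210 (units of 1/kΩ).
By the current-divider rule, I = I_0 · G_k/ΣG = 7.30 × 0.09488 = 0.6926 µA.

I ≈ 0.693 µA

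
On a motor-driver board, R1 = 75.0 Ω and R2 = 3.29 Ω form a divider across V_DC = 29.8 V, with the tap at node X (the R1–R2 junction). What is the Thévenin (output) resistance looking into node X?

R_th ≈ 3.15 Ω

Zeroing V_DC shorts the top of R1 to ground, so R_th = R1 ‖ R2 = 3.152 Ω.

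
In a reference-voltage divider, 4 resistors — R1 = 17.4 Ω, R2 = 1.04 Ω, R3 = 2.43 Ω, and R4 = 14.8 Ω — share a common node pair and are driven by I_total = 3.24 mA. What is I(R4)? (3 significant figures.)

ΣG = 1/17.4 + 1/1.04 + 1/2.43 + 1/14.8 = 1.498.
R4 takes the fraction G_k/ΣG = 0.06757/1.498 = 0.04510, so I = 3.24 × 0.04510 = 0.1461 mA.

I ≈ 0.146 mA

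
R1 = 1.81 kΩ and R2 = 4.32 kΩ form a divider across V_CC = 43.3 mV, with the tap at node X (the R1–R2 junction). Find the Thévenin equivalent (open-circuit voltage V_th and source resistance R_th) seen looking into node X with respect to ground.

V_th ≈ 30.5 mV, R_th ≈ 1.28 kΩ

With X open, the divider is unloaded: V_th = 43.3 × 4.32/6.130 = 30.51 mV.
Looking into X with the source shorted: R_th = R1·R2/(R1+R2) = 1.810 × 4.32/6.130 = 1.276 kΩ.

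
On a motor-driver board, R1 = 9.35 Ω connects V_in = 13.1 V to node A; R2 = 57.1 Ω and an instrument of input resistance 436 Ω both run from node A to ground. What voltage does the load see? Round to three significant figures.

The load sits in parallel with R2, giving an effective lower resistance R2' = R2·R_L/(R2+R_L) = 50.49 Ω.
Then V_out = V_in · R2'/(R1 + R2') = 13.1 × 50.49/59.84 = 11.05 V.

V_out ≈ 11.1 V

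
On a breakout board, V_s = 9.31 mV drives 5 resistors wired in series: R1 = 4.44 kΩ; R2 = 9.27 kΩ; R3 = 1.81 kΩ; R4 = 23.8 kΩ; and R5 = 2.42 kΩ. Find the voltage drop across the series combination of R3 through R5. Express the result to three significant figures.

V ≈ 6.25 mV

Series total: ΣR = 4.44 + 9.27 + 1.81 + 23.8 + 2.42 = 41.74 kΩ.
R_{R3..R5} = 1.81 + 23.8 + 2.42 = 28.03 kΩ.
Voltage divider: V = V_s · (28.03 / 41.74) = 9.31 × 0.6715 = 6.252 mV.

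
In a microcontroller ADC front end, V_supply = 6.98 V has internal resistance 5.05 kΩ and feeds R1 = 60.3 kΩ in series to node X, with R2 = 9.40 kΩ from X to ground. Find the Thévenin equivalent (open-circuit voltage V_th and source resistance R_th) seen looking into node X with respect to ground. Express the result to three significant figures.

R1' = 5.05 + 60.3 = 65.35 kΩ (source resistance + R1).
Open-circuit (no load on X): V_th = V_supply · R2/(R1' + R2) = 6.98 × 9.40/(65.35 + 9.40) = 0.8778 V.
With V_supply suppressed (replaced by a short), R_th = R1' ‖ R2 = (65.35 × 9.40)/(65.35 + 9.40) = 8.218 kΩ.

V_th ≈ 0.878 V, R_th ≈ 8.22 kΩ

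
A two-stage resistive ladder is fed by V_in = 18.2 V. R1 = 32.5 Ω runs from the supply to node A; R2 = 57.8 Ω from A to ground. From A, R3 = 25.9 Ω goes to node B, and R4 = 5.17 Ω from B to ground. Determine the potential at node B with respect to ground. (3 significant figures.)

V_B ≈ 1.16 V

Looking into the second stage from A: R3 + R4 = 31.07 Ω appears in parallel with R2.
Effective lower resistance at A: R2 ‖ 31.07 = 20.21 Ω.
So V_A = 18.2 × 0.3834 = 6.978 V.
Then the unloaded second divider: V_B = V_A × R4/(R3+R4) = 6.978 × 0.1664 = 1.161 V.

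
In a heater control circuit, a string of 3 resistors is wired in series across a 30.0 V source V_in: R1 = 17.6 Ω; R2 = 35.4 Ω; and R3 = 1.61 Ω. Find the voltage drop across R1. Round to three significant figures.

V ≈ 9.67 V

ΣR = 17.6 + 35.4 + 1.61 = 54.61 Ω.
V = V_in · R/ΣR = 30.0 × 0.3223 = 9.669 V.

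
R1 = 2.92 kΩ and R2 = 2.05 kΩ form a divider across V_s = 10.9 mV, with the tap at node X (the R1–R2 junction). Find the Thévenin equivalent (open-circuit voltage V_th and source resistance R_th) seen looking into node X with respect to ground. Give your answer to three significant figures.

V_th ≈ 4.50 mV, R_th ≈ 1.20 kΩ

With X open, the divider is unloaded: V_th = 10.9 × 2.05/4.970 = 4.496 mV.
With V_s suppressed (replaced by a short), R_th = R1 ‖ R2 = (2.920 × 2.05)/(2.920 + 2.05) = 1.204 kΩ.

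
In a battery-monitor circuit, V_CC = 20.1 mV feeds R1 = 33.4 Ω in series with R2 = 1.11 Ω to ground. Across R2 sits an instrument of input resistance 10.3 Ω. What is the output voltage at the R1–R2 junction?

V_out ≈ 0.585 mV

First combine the lower leg with the load: R2 ‖ R_L = 1.002 Ω.
Voltage divider with the loaded lower leg: V_out = 20.1 × 1.002/(33.4 + 1.002) = 20.1 × 0.02913 = 0.5854 mV.
(Unloaded it would be 0.647 mV; the load pulls it down.)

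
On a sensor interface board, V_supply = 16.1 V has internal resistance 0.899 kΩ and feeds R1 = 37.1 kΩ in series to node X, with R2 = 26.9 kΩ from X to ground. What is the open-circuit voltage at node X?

V_th ≈ 6.67 V

R1' = 0.899 + 37.1 = 38.00 kΩ (source resistance + R1).
With X open, the divider is unloaded: V_th = 16.1 × 26.9/64.90 = 6.673 V.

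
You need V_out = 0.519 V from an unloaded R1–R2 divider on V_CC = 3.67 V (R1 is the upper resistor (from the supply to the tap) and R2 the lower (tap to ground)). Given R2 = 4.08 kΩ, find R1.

V_out/V_CC = R2/(R1+R2) = 0.1414.
So R1 = R2 · (V_CC/V_out − 1) = 4.08 × (3.67/0.519 − 1) = 4.08 × 6.071 = 24.77 kΩ.

R1 ≈ 24.8 kΩ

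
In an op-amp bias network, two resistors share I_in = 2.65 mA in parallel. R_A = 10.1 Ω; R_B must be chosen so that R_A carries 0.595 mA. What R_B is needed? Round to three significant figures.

R_B ≈ 2.92 Ω

Two-branch current divider: I_A = I_in · R_B/(R_A + R_B).
With f = 0.2245, R_B = R_A · f/(1−f) = 10.1 × 0.2895 = 2.924 Ω.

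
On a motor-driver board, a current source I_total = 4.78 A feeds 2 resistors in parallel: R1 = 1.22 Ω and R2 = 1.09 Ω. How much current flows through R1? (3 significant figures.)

With just two branches, the current splits inversely with resistance.
So I = 4.78 × 1.09/2.310 = 2.255 A.

I ≈ 2.26 A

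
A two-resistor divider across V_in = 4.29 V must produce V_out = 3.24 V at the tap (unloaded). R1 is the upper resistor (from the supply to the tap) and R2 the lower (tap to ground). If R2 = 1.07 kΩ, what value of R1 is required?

R1 ≈ 0.347 kΩ

The divider ratio is R2/(R1+R2) = 3.24/4.29 = 0.7552.
So R1 = R2 · (V_in/V_out − 1) = 1.07 × (4.29/3.24 − 1) = 1.07 × 0.3241 = 0.3468 kΩ.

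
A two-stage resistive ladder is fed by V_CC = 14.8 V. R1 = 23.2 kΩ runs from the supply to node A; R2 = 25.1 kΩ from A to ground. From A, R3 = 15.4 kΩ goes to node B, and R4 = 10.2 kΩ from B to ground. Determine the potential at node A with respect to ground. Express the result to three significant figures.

Node A sees R2 in parallel with the series input of stage 2, R3 + R4 = 25.60 kΩ.
R2 ‖ (R3+R4) = 12.67 kΩ.
First divider: V_A = V_CC · 12.67/(23.2 + 12.67) = 5.229 V.

V_A ≈ 5.23 V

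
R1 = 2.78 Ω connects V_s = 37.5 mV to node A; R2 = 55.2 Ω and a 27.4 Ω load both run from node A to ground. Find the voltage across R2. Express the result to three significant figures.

First combine the lower leg with the load: R2 ‖ R_L = 18.31 Ω.
Then V_out = V_s · R2'/(R1 + R2') = 37.5 × 18.31/21.09 = 32.56 mV.
(Unloaded it would be 35.7 mV; the load pulls it down.)

V_out ≈ 32.6 mV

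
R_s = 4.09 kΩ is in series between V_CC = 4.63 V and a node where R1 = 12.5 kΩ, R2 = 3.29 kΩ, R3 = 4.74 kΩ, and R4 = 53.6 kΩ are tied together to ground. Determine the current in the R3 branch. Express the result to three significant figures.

Combine the parallel branches: R_p = (1/12.5 + 1/3.29 + 1/4.74 + 1/53.6)⁻¹ = 1.630 kΩ.
V_A = 4.63 × 1.630/5.720 = 1.319 V.
I(R3) = V_A / R3 = 1.319/4.74 = 0.2783 mA.
(Check via current divider: I_total = 0.8095 mA; share G_k/ΣG = 0.3438 → same result.)

I ≈ 0.278 mA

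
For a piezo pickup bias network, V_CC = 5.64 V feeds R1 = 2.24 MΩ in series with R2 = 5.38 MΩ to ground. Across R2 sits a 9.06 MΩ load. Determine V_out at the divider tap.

V_out ≈ 3.39 V

The load sits in parallel with R2, giving an effective lower resistance R2' = R2·R_L/(R2+R_L) = 3.376 MΩ.
Voltage divider with the loaded lower leg: V_out = 5.64 × 3.376/(2.24 + 3.376) = 5.64 × 0.6011 = 3.390 V.
(Unloaded it would be 3.98 V; the load pulls it down.)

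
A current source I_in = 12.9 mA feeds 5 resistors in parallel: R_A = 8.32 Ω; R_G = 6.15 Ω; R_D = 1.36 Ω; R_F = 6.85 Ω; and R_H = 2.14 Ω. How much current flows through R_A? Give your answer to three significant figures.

Total conductance ΣG = 1/8.32 + 1/6.15 + 1/1.36 + 1/6.85 + 1/2.14 = 1.631 (units of 1/Ω).
By the current-divider rule, I = I_in · G_k/ΣG = 12.9 × 0.07368 = 0.9504 mA.

I ≈ 0.950 mA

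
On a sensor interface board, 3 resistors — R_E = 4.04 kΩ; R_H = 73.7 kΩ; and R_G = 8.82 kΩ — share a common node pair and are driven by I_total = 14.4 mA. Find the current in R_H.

I ≈ 0.522 mA

Total conductance ΣG = 1/4.04 + 1/73.7 + 1/8.82 = 0.3745 (units of 1/kΩ).
R_H takes the fraction G_k/ΣG = 0.01357/0.3745 = 0.03623, so I = 14.4 × 0.03623 = 0.5218 mA.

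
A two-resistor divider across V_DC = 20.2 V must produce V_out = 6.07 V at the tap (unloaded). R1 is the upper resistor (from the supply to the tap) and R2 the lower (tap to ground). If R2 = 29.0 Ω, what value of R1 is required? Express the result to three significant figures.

R1 ≈ 67.5 Ω

The divider ratio is R2/(R1+R2) = 6.07/20.2 = 0.3005.
So R1 = R2 · (V_DC/V_out − 1) = 29.0 × (20.2/6.07 − 1) = 29.0 × 2.328 = 67.51 Ω.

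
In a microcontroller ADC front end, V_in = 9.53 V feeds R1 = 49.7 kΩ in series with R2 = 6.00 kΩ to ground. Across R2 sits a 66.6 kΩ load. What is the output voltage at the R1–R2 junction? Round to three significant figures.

R2 ‖ R_L = (6.00 × 66.6)/(6.00 + 66.6) = 5.504 kΩ.
Then V_out = V_in · R2'/(R1 + R2') = 9.53 × 5.504/55.20 = 0.9502 V.
(Unloaded it would be 1.03 V; the load pulls it down.)

V_out ≈ 0.950 V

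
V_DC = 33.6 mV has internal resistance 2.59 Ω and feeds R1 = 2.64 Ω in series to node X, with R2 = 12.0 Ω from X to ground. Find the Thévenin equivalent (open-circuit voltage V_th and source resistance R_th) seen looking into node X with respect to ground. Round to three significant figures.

R1' = 2.59 + 2.64 = 5.230 Ω (source resistance + R1).
V_th is the unloaded tap voltage: V_DC · R2/(R1'+R2) = 33.6 × 0.6965 = 23.40 mV.
Looking into X with the source shorted: R_th = R1'·R2/(R1'+R2) = 5.230 × 12.0/17.23 = 3.642 Ω.

V_th ≈ 23.4 mV, R_th ≈ 3.64 Ω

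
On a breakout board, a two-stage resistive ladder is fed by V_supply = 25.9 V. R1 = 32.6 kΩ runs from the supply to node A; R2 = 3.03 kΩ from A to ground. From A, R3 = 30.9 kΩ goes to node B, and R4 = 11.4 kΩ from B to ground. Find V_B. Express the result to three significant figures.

Node A sees R2 in parallel with the series input of stage 2, R3 + R4 = 42.30 kΩ.
Effective lower resistance at A: R2 ‖ 42.30 = 2.827 kΩ.
First divider: V_A = V_supply · 2.827/(32.6 + 2.827) = 2.067 V.
Stage 2 is unloaded, so V_B = V_A · R4/(R3+R4) = 2.067 × 11.4/42.30 = 0.5571 V.

V_B ≈ 0.557 V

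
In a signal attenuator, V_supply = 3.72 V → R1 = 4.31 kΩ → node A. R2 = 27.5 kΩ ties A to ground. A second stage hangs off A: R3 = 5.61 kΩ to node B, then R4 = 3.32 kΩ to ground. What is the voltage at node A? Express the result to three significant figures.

Looking into the second stage from A: R3 + R4 = 8.930 kΩ appears in parallel with R2.
Effective lower resistance at A: R2 ‖ 8.930 = 6.741 kΩ.
First divider: V_A = V_supply · 6.741/(4.31 + 6.741) = 2.269 V.

V_A ≈ 2.27 V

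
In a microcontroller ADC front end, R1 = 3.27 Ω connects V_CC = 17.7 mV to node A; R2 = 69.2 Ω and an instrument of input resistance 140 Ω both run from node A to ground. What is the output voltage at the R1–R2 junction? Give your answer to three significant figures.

First combine the lower leg with the load: R2 ‖ R_L = 46.31 Ω.
Voltage divider with the loaded lower leg: V_out = 17.7 × 46.31/(3.27 + 46.31) = 17.7 × 0.9340 = 16.53 mV.
(Unloaded it would be 16.9 mV; the load pulls it down.)

V_out ≈ 16.5 mV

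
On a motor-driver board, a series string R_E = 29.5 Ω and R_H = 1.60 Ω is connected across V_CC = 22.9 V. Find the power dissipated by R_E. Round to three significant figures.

Series current I = V_CC/ΣR = 22.9/31.10 = 0.7363 A.
V(R_E) = I·R = 21.72 V; P = V·I = 21.72 × 0.7363 = 15.99 W.

P ≈ 16.0 W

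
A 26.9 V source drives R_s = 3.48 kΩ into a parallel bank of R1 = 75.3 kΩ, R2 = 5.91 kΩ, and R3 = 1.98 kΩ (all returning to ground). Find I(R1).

I ≈ 0.105 mA

Parallel bank: R_p = 1/(1/75.3 + 1/5.91 + 1/1.98) = 1.454 kΩ.
V_A = 26.9 × 1.454/4.934 = 7.929 V.
Branch current I = V_A/R1 = 7.929/75.3 = 0.1053 mA.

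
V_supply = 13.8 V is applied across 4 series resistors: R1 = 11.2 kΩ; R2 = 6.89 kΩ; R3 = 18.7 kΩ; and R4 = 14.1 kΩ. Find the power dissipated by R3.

ΣR = 50.89 kΩ → I = 13.8/50.89 = 0.2712 mA.
V(R3) = I·R = 5.071 V; P = V·I = 5.071 × 0.2712 = 1.375 mW.

P ≈ 1.38 mW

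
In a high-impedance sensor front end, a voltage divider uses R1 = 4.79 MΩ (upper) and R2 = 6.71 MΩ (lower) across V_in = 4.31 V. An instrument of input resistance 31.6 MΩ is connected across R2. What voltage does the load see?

V_out ≈ 2.31 V

The load sits in parallel with R2, giving an effective lower resistance R2' = R2·R_L/(R2+R_L) = 5.535 MΩ.
Now apply the divider: V_out = 4.31 × 0.5361 = 2.310 V.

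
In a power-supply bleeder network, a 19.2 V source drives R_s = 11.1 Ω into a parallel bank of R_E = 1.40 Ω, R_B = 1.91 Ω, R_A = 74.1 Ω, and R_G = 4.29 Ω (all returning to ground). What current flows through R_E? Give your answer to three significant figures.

I ≈ 0.785 A

Equivalent of the parallel group: R_p = 0.6737 Ω.
Node voltage V_A = V_in · R_p/(R_s + R_p) = 19.2 × 0.05722 = 1.099 V.
Branch current I = V_A/R_E = 1.099/1.40 = 0.7847 A.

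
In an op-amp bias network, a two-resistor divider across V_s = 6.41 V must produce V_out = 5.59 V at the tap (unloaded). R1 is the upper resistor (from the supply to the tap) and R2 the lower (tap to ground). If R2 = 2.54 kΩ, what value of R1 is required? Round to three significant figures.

V_out/V_s = R2/(R1+R2) = 0.8721.
So R1 = R2 · (V_s/V_out − 1) = 2.54 × (6.41/5.59 − 1) = 2.54 × 0.1467 = 0.3726 kΩ.

R1 ≈ 0.373 kΩ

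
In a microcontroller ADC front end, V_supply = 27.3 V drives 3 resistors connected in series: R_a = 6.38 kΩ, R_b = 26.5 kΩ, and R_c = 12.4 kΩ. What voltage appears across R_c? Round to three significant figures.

V ≈ 7.48 V

ΣR = 6.38 + 26.5 + 12.4 = 45.28 kΩ.
By the voltage-divider rule, V = 27.3 × 12.40/45.28 = 7.476 V.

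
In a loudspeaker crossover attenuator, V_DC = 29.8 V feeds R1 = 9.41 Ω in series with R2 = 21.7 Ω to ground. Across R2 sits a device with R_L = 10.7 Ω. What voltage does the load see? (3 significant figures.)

V_out ≈ 12.9 V

First combine the lower leg with the load: R2 ‖ R_L = 7.166 Ω.
Then V_out = V_DC · R2'/(R1 + R2') = 29.8 × 7.166/16.58 = 12.88 V.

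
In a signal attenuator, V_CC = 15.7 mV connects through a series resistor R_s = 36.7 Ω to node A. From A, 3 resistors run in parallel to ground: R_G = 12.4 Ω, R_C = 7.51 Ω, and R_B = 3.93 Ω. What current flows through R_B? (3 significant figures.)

Parallel bank: R_p = 1/(1/12.4 + 1/7.51 + 1/3.93) = 2.136 Ω.
V_A = 15.7 × 2.136/38.84 = 0.8634 mV.
I(R_B) = V_A / R_B = 0.8634/3.93 = 0.2197 mA.

I ≈ 0.220 mA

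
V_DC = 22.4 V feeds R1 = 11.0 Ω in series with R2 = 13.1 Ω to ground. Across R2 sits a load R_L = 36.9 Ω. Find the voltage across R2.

V_out ≈ 10.5 V

First combine the lower leg with the load: R2 ‖ R_L = 9.668 Ω.
Now apply the divider: V_out = 22.4 × 0.4678 = 10.48 V.
(Unloaded it would be 12.2 V; the load pulls it down.)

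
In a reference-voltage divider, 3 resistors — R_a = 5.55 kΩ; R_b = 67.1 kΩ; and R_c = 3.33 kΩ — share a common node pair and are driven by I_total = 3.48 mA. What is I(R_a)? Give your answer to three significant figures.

ΣG = 1/5.55 + 1/67.1 + 1/3.33 = 0.4954.
By the current-divider rule, I = I_total · G_k/ΣG = 3.48 × 0.3637 = 1.266 mA.

I ≈ 1.27 mA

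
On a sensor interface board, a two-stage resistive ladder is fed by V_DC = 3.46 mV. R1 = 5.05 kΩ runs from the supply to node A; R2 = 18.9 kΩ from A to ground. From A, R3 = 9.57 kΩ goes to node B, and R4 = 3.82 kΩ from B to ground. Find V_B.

Node A sees R2 in parallel with the series input of stage 2, R3 + R4 = 13.39 kΩ.
R2 ‖ (R3+R4) = 7.837 kΩ.
First divider: V_A = V_DC · 7.837/(5.05 + 7.837) = 2.104 mV.
Stage 2 is unloaded, so V_B = V_A · R4/(R3+R4) = 2.104 × 3.82/13.39 = 0.6003 mV.

V_B ≈ 0.600 mV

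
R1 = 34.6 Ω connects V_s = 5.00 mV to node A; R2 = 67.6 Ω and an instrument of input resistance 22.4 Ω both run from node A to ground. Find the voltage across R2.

V_out ≈ 1.64 mV

First combine the lower leg with the load: R2 ‖ R_L = 16.82 Ω.
Then V_out = V_s · R2'/(R1 + R2') = 5.00 × 16.82/51.42 = 1.636 mV.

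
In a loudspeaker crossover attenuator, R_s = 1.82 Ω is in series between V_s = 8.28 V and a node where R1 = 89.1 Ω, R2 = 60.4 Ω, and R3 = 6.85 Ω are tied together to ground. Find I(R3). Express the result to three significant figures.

Parallel bank: R_p = 1/(1/89.1 + 1/60.4 + 1/6.85) = 5.755 Ω.
Node voltage V_A = V_s · R_p/(R_s + R_p) = 8.28 × 0.7597 = 6.291 V.
Branch current I = V_A/R3 = 6.291/6.85 = 0.9183 A.
(Check via current divider: I_total = 1.093 A; share G_k/ΣG = 0.8401 → same result.)

I ≈ 0.918 A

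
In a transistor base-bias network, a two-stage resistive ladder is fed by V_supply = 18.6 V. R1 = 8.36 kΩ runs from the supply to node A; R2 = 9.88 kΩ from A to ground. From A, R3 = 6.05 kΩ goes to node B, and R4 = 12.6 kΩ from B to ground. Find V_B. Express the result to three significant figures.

V_B ≈ 5.48 V

Node A sees R2 in parallel with the series input of stage 2, R3 + R4 = 18.65 kΩ.
Effective lower resistance at A: R2 ‖ 18.65 = 6.459 kΩ.
V_A = 18.6 × 6.459/(8.36 + 6.459) = 8.107 V.
Stage 2 is unloaded, so V_B = V_A · R4/(R3+R4) = 8.107 × 12.6/18.65 = 5.477 V.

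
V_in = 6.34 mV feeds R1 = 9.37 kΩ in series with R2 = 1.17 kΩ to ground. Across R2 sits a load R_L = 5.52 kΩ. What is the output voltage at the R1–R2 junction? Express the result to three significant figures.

R2 ‖ R_L = (1.17 × 5.52)/(1.17 + 5.52) = 0.9654 kΩ.
Then V_out = V_in · R2'/(R1 + R2') = 6.34 × 0.9654/10.34 = 0.5922 mV.

V_out ≈ 0.592 mV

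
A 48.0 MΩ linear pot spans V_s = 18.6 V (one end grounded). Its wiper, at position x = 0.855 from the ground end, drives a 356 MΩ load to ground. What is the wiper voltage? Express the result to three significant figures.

Lower segment x·R_p = 41.04 MΩ; upper segment (1−x)·R_p = 6.960 MΩ.
R_L loads the lower segment: effective lower R = 36.80 MΩ.
Then V_out = V_s · 36.80/(6.960 + 36.80) = 15.64 V.
(Unloaded: V_out = x·V_s = 15.9 V.)

V_out ≈ 15.6 V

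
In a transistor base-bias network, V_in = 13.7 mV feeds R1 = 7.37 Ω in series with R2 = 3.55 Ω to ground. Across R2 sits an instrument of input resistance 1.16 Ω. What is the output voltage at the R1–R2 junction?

V_out ≈ 1.45 mV

First combine the lower leg with the load: R2 ‖ R_L = 0.8743 Ω.
Then V_out = V_in · R2'/(R1 + R2') = 13.7 × 0.8743/8.244 = 1.453 mV.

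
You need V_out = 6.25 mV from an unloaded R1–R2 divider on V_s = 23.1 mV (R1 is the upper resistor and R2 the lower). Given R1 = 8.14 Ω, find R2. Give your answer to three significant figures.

The divider ratio is R2/(R1+R2) = 6.25/23.1 = 0.2706.
R2 = R1 · 0.2706/(1 − 0.2706) = 3.019 Ω.

R2 ≈ 3.02 Ω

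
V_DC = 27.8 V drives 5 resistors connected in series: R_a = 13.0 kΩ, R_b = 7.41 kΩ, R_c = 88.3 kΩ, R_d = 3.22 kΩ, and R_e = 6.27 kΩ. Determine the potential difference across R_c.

V ≈ 20.8 V

Total series resistance ΣR = 13.0 + 7.41 + 88.3 + 3.22 + 6.27 = 118.2 kΩ.
V = V_DC · R/ΣR = 27.8 × 0.7470 = 20.77 V.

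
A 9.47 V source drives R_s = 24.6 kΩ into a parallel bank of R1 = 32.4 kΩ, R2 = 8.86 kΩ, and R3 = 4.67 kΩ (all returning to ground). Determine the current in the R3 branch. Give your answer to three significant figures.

I ≈ 0.207 mA

Equivalent of the parallel group: R_p = 2.794 kΩ.
V_A = 9.47 × 2.794/27.39 = 0.9660 V.
Branch current I = V_A/R3 = 0.9660/4.67 = 0.2068 mA.
(Check via current divider: I_total = 0.3457 mA; share G_k/ΣG = 0.5984 → same result.)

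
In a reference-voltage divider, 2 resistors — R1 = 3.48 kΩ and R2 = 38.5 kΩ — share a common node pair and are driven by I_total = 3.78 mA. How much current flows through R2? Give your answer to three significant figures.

I ≈ 0.313 mA

Two-branch current divider: I_k = I_total · R_other/(R_1 + R_2).
So I = 3.78 × 3.48/41.98 = 0.3133 mA.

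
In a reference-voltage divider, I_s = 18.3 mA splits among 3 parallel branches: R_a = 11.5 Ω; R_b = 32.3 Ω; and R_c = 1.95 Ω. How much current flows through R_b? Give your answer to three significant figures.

ΣG = 1/11.5 + 1/32.3 + 1/1.95 = 0.6307.
Current divider: I(R_b) = I_s · G_k/ΣG = 18.3 × (0.03096/0.6307) = 18.3 × 0.04909 = 0.8983 mA.

I ≈ 0.898 mA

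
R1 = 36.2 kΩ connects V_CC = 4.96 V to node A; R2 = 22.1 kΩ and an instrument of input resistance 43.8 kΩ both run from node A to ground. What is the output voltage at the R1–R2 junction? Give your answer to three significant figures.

V_out ≈ 1.43 V

R2 ‖ R_L = (22.1 × 43.8)/(22.1 + 43.8) = 14.69 kΩ.
Then V_out = V_CC · R2'/(R1 + R2') = 4.96 × 14.69/50.89 = 1.432 V.
(Unloaded it would be 1.88 V; the load pulls it down.)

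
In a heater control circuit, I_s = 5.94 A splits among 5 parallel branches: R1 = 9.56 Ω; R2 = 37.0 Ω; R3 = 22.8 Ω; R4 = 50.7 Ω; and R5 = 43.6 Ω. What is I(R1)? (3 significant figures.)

I ≈ 2.85 A

ΣG = 1/9.56 + 1/37.0 + 1/22.8 + 1/50.7 + 1/43.6 = 0.2181.
Current divider: I(R1) = I_s · G_k/ΣG = 5.94 × (0.1046/0.2181) = 5.94 × 0.4795 = 2.848 A.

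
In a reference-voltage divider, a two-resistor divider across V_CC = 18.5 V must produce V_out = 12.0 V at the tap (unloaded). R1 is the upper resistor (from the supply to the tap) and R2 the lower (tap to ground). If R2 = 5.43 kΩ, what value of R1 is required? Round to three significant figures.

Required fraction k = V_out/V_CC = 0.6486.
So R1 = R2 · (V_CC/V_out − 1) = 5.43 × (18.5/12.0 − 1) = 5.43 × 0.5417 = 2.941 kΩ.

R1 ≈ 2.94 kΩ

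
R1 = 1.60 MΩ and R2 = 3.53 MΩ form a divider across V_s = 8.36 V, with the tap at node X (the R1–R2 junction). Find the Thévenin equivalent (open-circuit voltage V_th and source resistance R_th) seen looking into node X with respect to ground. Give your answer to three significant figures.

V_th ≈ 5.75 V, R_th ≈ 1.10 MΩ

V_th is the unloaded tap voltage: V_s · R2/(R1+R2) = 8.36 × 0.6881 = 5.753 V.
Looking into X with the source shorted: R_th = R1·R2/(R1+R2) = 1.600 × 3.53/5.130 = 1.101 MΩ.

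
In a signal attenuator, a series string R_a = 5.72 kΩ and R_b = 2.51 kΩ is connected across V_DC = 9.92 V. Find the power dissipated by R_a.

P ≈ 8.31 mW

The common current is I = 9.92/8.230 = 1.205 mA.
V(R_a) = I·R = 6.895 V; P = V·I = 6.895 × 1.205 = 8.310 mW.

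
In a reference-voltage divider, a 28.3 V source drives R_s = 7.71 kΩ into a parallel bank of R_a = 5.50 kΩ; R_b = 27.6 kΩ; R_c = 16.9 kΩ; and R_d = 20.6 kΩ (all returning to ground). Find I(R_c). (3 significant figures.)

I ≈ 0.477 mA

Equivalent of the parallel group: R_p = 3.070 kΩ.
V_A by voltage divider: V_A = 28.3 × 3.070/(7.71 + 3.070) = 8.059 V.
Branch current I = V_A/R_c = 8.059/16.9 = 0.4769 mA.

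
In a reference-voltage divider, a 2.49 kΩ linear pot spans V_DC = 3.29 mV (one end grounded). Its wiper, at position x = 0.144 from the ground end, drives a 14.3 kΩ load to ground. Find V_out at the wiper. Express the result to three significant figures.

V_out ≈ 0.464 mV

Lower segment x·R_p = 0.3586 kΩ; upper segment (1−x)·R_p = 2.131 kΩ.
(x·R_p) ‖ R_L = 0.3498 kΩ.
V_out = 3.29 × 0.3498/(2.131 + 0.3498) = 0.4638 mV.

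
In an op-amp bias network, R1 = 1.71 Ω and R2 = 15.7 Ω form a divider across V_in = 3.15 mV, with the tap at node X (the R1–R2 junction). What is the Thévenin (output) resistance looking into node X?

With V_in suppressed (replaced by a short), R_th = R1 ‖ R2 = (1.710 × 15.7)/(1.710 + 15.7) = 1.542 Ω.

R_th ≈ 1.54 Ω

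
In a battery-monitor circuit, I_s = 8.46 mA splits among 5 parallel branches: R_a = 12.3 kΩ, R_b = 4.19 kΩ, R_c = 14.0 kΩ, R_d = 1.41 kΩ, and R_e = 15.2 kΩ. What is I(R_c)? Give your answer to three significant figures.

Total conductance ΣG = 1/12.3 + 1/4.19 + 1/14.0 + 1/1.41 + 1/15.2 = 1.166 (units of 1/kΩ).
By the current-divider rule, I = I_s · G_k/ΣG = 8.46 × 0.06124 = 0.5181 mA.

I ≈ 0.518 mA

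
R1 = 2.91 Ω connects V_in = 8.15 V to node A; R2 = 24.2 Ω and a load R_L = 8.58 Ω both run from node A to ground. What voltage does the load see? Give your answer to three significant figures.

First combine the lower leg with the load: R2 ‖ R_L = 6.334 Ω.
Now apply the divider: V_out = 8.15 × 0.6852 = 5.584 V.

V_out ≈ 5.58 V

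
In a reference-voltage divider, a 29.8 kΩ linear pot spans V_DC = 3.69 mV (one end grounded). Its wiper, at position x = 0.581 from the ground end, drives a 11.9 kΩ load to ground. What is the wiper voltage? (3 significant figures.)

Lower segment x·R_p = 17.31 kΩ; upper segment (1−x)·R_p = 12.49 kΩ.
Lower segment in parallel with the load: 17.31 ‖ 11.9 = 7.053 kΩ.
V_out = 3.69 × 7.053/(12.49 + 7.053) = 1.332 mV.

V_out ≈ 1.33 mV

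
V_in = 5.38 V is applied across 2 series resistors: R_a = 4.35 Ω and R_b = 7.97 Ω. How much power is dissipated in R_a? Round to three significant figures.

P ≈ 0.830 W

ΣR = 12.32 Ω → I = 5.38/12.32 = 0.4367 A.
P = I²R = 0.1907 × 4.35 = 0.8295 W.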